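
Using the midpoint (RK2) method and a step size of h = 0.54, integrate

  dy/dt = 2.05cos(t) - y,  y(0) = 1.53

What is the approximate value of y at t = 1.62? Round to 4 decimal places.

Midpoint: k1 = f(t_n, y_n); k2 = f(t_n + h/2, y_n + (h/2)·k1); y_{n+1} = y_n + h·k2.
t=0.000000, y=1.530000:
  k1 = f(0.000000, 1.530000) = 0.520000
  k2 = f(0.270000, 1.670400) = 0.305330
  y ← 1.530000 + 0.54·0.305330 = 1.694878
t=0.540000, y=1.694878:
  k1 = f(0.540000, 1.694878) = 0.063424
  k2 = f(0.810000, 1.712003) = -0.298531
  y ← 1.694878 + 0.54·(-0.298531) = 1.533672
t=1.080000, y=1.533672:
  k1 = f(1.080000, 1.533672) = -0.567448
  k2 = f(1.350000, 1.380460) = -0.931497
  y ← 1.533672 + 0.54·(-0.931497) = 1.030663
y(1.62) ≈ 1.0307

1.0307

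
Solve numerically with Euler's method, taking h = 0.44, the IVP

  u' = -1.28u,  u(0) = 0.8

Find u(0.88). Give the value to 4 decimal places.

0.1526

Euler: u_{n+1} = u_n + h·f(x_n, u_n).
x=0.000000, u=0.800000: f=-1.024000 → u ← 0.800000 + 0.44·(-1.024000) = 0.349440
x=0.440000, u=0.349440: f=-0.447283 → u ← 0.349440 + 0.44·(-0.447283) = 0.152635
u(0.88) ≈ 0.1526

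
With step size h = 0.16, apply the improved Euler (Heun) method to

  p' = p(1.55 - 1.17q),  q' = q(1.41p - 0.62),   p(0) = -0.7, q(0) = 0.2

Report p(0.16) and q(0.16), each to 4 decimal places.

-0.8670, 0.1527

Heun on (p,q): k1 = f(t_n, state_n); k2 = f(t_n + h, state_n + h·k1); state_{n+1} = state_n + (h/2)·(k1 + k2).
0.000000: (-0.700000, 0.200000)
  k1 = (-0.921200, -0.321400)
  predictor → (-0.847392, 0.148576)
  k2 = (-1.166152, -0.269639)
  → (-0.866988, 0.152717)
(p(0.16), q(0.16)) ≈ (-0.8670, 0.1527)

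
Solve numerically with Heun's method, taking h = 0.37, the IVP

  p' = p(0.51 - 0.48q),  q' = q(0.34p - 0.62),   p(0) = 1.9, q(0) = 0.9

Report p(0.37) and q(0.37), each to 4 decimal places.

Heun on (p,q): k1 = f(s_n, state_n); k2 = f(s_n + h, state_n + h·k1); state_{n+1} = state_n + (h/2)·(k1 + k2).
0.000000: (1.900000, 0.900000)
  k1 = (0.148200, 0.023400)
  predictor → (1.954834, 0.908658)
  k2 = (0.144353, 0.040566)
  → (1.954122, 0.911834)
(p(0.37), q(0.37)) ≈ (1.9541, 0.9118)

1.9541, 0.9118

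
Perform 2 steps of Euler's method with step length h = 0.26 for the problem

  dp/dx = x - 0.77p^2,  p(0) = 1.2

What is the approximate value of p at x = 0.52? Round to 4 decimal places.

Euler: p_{n+1} = p_n + h·f(x_n, p_n).
x=0.000000, p=1.200000: f=-1.108800 → p ← 1.200000 + 0.26·(-1.108800) = 0.911712
x=0.260000, p=0.911712: f=-0.380038 → p ← 0.911712 + 0.26·(-0.380038) = 0.812902
p(0.52) ≈ 0.8129

0.8129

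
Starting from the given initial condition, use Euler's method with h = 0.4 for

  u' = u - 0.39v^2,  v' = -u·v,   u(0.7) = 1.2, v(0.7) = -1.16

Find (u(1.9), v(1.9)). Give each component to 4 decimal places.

2.7923, -0.0496

Euler on (u,v): u_{n+1} = u_n + h·u', v_{n+1} = v_n + h·v'.
0.700000: (1.200000, -1.160000); f=(0.675216, 1.392000) → (1.470086, -0.603200)
1.100000: (1.470086, -0.603200); f=(1.328185, 0.886756) → (2.001360, -0.248498)
1.500000: (2.001360, -0.248498); f=(1.977277, 0.497333) → (2.792271, -0.049564)
(u(1.9), v(1.9)) ≈ (2.7923, -0.0496)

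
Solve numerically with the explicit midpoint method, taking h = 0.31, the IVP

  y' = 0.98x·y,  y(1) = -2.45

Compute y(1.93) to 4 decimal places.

-8.8213

Midpoint: k1 = f(x_n, y_n); k2 = f(x_n + h/2, y_n + (h/2)·k1); y_{n+1} = y_n + h·k2.
x=1.000000, y=-2.450000:
  k1 = f(1.000000, -2.450000) = -2.401000
  k2 = f(1.155000, -2.822155) = -3.194397
  y ← -2.450000 + 0.31·(-3.194397) = -3.440263
x=1.310000, y=-3.440263:
  k1 = f(1.310000, -3.440263) = -4.416610
  k2 = f(1.465000, -4.124838) = -5.922029
  y ← -3.440263 + 0.31·(-5.922029) = -5.276092
x=1.620000, y=-5.276092:
  k1 = f(1.620000, -5.276092) = -8.376324
  k2 = f(1.775000, -6.574423) = -11.436208
  y ← -5.276092 + 0.31·(-11.436208) = -8.821317
y(1.93) ≈ -8.8213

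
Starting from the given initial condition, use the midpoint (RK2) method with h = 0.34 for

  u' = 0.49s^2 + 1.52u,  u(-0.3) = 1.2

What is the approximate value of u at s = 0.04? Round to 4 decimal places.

1.9871

Midpoint: k1 = f(s_n, u_n); k2 = f(s_n + h/2, u_n + (h/2)·k1); u_{n+1} = u_n + h·k2.
s=-0.300000, u=1.200000:
  k1 = f(-0.300000, 1.200000) = 1.868100
  k2 = f(-0.130000, 1.517577) = 2.314998
  u ← 1.200000 + 0.34·2.314998 = 1.987099
u(0.04) ≈ 1.9871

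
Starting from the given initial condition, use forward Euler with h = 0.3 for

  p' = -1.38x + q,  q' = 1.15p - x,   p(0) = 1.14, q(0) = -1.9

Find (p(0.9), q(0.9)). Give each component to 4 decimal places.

-0.6746, -1.5822

Euler on (p,q): p_{n+1} = p_n + h·p', q_{n+1} = q_n + h·q'.
0.000000: (1.140000, -1.900000); f=(-1.900000, 1.311000) → (0.570000, -1.506700)
0.300000: (0.570000, -1.506700); f=(-1.920700, 0.355500) → (-0.006210, -1.400050)
0.600000: (-0.006210, -1.400050); f=(-2.228050, -0.607141) → (-0.674625, -1.582192)
(p(0.9), q(0.9)) ≈ (-0.6746, -1.5822)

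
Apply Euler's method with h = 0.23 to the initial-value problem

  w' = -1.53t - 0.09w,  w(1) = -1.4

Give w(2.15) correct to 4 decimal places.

-3.7419

Euler: w_{n+1} = w_n + h·f(t_n, w_n).
t=1.000000, w=-1.400000: f=-1.404000 → w ← -1.400000 + 0.23·(-1.404000) = -1.722920
t=1.230000, w=-1.722920: f=-1.726837 → w ← -1.722920 + 0.23·(-1.726837) = -2.120093
t=1.460000, w=-2.120093: f=-2.042992 → w ← -2.120093 + 0.23·(-2.042992) = -2.589981
t=1.690000, w=-2.589981: f=-2.352602 → w ← -2.589981 + 0.23·(-2.352602) = -3.131079
t=1.920000, w=-3.131079: f=-2.655803 → w ← -3.131079 + 0.23·(-2.655803) = -3.741914
w(2.15) ≈ -3.7419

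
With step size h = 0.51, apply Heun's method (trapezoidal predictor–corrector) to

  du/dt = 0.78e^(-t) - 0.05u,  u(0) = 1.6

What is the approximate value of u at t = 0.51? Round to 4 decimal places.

1.8730

Heun: k1 = f(t_n, u_n); k2 = f(t_n + h, u_n + h·k1); u_{n+1} = u_n + (h/2)·(k1 + k2).
t=0.000000, u=1.600000:
  k1 = f(0.000000, 1.600000) = 0.700000
  k2 = f(0.510000, 1.957000) = 0.370537
  u ← 1.600000 + (0.51/2)·(0.700000 + 0.370537) = 1.872987
u(0.51) ≈ 1.8730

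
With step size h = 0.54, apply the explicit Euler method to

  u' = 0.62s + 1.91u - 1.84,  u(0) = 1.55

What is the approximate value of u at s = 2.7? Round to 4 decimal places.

26.0894

Euler: u_{n+1} = u_n + h·f(s_n, u_n).
s=0.000000, u=1.550000: f=1.120500 → u ← 1.550000 + 0.54·1.120500 = 2.155070
s=0.540000, u=2.155070: f=2.610984 → u ← 2.155070 + 0.54·2.610984 = 3.565001
s=1.080000, u=3.565001: f=5.638752 → u ← 3.565001 + 0.54·5.638752 = 6.609927
s=1.620000, u=6.609927: f=11.789361 → u ← 6.609927 + 0.54·11.789361 = 12.976183
s=2.160000, u=12.976183: f=24.283709 → u ← 12.976183 + 0.54·24.283709 = 26.089385
u(2.7) ≈ 26.0894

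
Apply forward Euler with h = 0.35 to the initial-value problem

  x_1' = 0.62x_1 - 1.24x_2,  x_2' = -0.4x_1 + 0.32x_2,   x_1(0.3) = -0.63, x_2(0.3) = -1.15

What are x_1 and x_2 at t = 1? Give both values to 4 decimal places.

0.1910, -1.2865

Euler on (x_1,x_2): x_1_{n+1} = x_1_n + h·x_1', x_2_{n+1} = x_2_n + h·x_2'.
0.300000: (-0.630000, -1.150000); f=(1.035400, -0.116000) → (-0.267610, -1.190600)
0.650000: (-0.267610, -1.190600); f=(1.310426, -0.273948) → (0.191039, -1.286482)
(x_1(1), x_2(1)) ≈ (0.1910, -1.2865)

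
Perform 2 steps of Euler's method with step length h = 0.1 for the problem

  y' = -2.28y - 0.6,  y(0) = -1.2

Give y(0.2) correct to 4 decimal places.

-0.8215

Euler: y_{n+1} = y_n + h·f(x_n, y_n).
x=0.000000, y=-1.200000: f=2.136000 → y ← -1.200000 + 0.1·2.136000 = -0.986400
x=0.100000, y=-0.986400: f=1.648992 → y ← -0.986400 + 0.1·1.648992 = -0.821501
y(0.2) ≈ -0.8215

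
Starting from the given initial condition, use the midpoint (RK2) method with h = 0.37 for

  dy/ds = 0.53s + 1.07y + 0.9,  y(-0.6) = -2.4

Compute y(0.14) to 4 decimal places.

Midpoint: k1 = f(s_n, y_n); k2 = f(s_n + h/2, y_n + (h/2)·k1); y_{n+1} = y_n + h·k2.
s=-0.600000, y=-2.400000:
  k1 = f(-0.600000, -2.400000) = -1.986000
  k2 = f(-0.415000, -2.767410) = -2.281079
  y ← -2.400000 + 0.37·(-2.281079) = -3.243999
s=-0.230000, y=-3.243999:
  k1 = f(-0.230000, -3.243999) = -2.692979
  k2 = f(-0.045000, -3.742200) = -3.128004
  y ← -3.243999 + 0.37·(-3.128004) = -4.401361
y(0.14) ≈ -4.4014

-4.4014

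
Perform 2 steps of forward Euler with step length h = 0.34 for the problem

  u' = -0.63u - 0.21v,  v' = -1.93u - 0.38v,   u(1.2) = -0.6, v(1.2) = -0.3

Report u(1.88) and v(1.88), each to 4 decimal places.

-0.3631, 0.4107

Euler on (u,v): u_{n+1} = u_n + h·u', v_{n+1} = v_n + h·v'.
1.200000: (-0.600000, -0.300000); f=(0.441000, 1.272000) → (-0.450060, 0.132480)
1.540000: (-0.450060, 0.132480); f=(0.255717, 0.818273) → (-0.363116, 0.410693)
(u(1.88), v(1.88)) ≈ (-0.3631, 0.4107)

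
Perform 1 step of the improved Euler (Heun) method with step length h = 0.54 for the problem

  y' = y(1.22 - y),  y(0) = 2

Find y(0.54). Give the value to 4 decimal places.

Heun: k1 = f(x_n, y_n); k2 = f(x_n + h, y_n + h·k1); y_{n+1} = y_n + (h/2)·(k1 + k2).
x=0.000000, y=2.000000:
  k1 = f(0.000000, 2.000000) = -1.560000
  k2 = f(0.540000, 1.157600) = 0.072234
  y ← 2.000000 + (0.54/2)·(-1.560000 + 0.072234) = 1.598303
y(0.54) ≈ 1.5983

1.5983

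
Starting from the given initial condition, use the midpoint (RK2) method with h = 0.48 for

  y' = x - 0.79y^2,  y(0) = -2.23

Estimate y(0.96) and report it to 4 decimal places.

Midpoint: k1 = f(x_n, y_n); k2 = f(x_n + h/2, y_n + (h/2)·k1); y_{n+1} = y_n + h·k2.
x=0.000000, y=-2.230000:
  k1 = f(0.000000, -2.230000) = -3.928591
  k2 = f(0.240000, -3.172862) = -7.712971
  y ← -2.230000 + 0.48·(-7.712971) = -5.932226
x=0.480000, y=-5.932226:
  k1 = f(0.480000, -5.932226) = -27.321133
  k2 = f(0.720000, -12.489298) = -122.506230
  y ← -5.932226 + 0.48·(-122.506230) = -64.735216
y(0.96) ≈ -64.7352

-64.7352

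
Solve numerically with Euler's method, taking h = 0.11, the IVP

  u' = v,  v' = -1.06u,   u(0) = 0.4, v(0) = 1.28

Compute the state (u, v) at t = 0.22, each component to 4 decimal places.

Euler on (u,v): u_{n+1} = u_n + h·u', v_{n+1} = v_n + h·v'.
0.000000: (0.400000, 1.280000); f=(1.280000, -0.424000) → (0.540800, 1.233360)
0.110000: (0.540800, 1.233360); f=(1.233360, -0.573248) → (0.676470, 1.170303)
(u(0.22), v(0.22)) ≈ (0.6765, 1.1703)

0.6765, 1.1703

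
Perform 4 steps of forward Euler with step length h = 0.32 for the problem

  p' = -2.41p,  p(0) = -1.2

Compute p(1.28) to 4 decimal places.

-0.0033

Euler: p_{n+1} = p_n + h·f(x_n, p_n).
x=0.000000, p=-1.200000: f=2.892000 → p ← -1.200000 + 0.32·2.892000 = -0.274560
x=0.320000, p=-0.274560: f=0.661690 → p ← -0.274560 + 0.32·0.661690 = -0.062819
x=0.640000, p=-0.062819: f=0.151395 → p ← -0.062819 + 0.32·0.151395 = -0.014373
x=0.960000, p=-0.014373: f=0.034639 → p ← -0.014373 + 0.32·0.034639 = -0.003289
p(1.28) ≈ -0.0033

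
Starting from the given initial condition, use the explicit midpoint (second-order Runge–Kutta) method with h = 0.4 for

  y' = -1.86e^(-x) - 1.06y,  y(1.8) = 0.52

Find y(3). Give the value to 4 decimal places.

Midpoint: k1 = f(x_n, y_n); k2 = f(x_n + h/2, y_n + (h/2)·k1); y_{n+1} = y_n + h·k2.
x=1.800000, y=0.520000:
  k1 = f(1.800000, 0.520000) = -0.858656
  k2 = f(2.000000, 0.348269) = -0.620889
  y ← 0.520000 + 0.4·(-0.620889) = 0.271645
x=2.200000, y=0.271645:
  k1 = f(2.200000, 0.271645) = -0.494037
  k2 = f(2.400000, 0.172837) = -0.351943
  y ← 0.271645 + 0.4·(-0.351943) = 0.130867
x=2.600000, y=0.130867:
  k1 = f(2.600000, 0.130867) = -0.276868
  k2 = f(2.800000, 0.075494) = -0.193130
  y ← 0.130867 + 0.4·(-0.193130) = 0.053615
y(3) ≈ 0.0536

0.0536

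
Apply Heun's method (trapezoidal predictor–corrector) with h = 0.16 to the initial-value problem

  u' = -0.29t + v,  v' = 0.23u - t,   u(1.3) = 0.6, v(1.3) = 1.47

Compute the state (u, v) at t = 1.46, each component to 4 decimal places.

Heun on (u,v): k1 = f(t_n, state_n); k2 = f(t_n + h, state_n + h·k1); state_{n+1} = state_n + (h/2)·(k1 + k2).
1.300000: (0.600000, 1.470000)
  k1 = (1.093000, -1.162000)
  predictor → (0.774880, 1.284080)
  k2 = (0.860680, -1.281778)
  → (0.756294, 1.274498)
(u(1.46), v(1.46)) ≈ (0.7563, 1.2745)

0.7563, 1.2745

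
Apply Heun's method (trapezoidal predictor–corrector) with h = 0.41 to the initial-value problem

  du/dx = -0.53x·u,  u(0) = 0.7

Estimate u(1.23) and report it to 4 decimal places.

0.4684

Heun: k1 = f(x_n, u_n); k2 = f(x_n + h, u_n + h·k1); u_{n+1} = u_n + (h/2)·(k1 + k2).
x=0.000000, u=0.700000:
  k1 = f(0.000000, 0.700000) = 0.000000
  k2 = f(0.410000, 0.700000) = -0.152110
  u ← 0.700000 + (0.41/2)·(0.000000 + (-0.152110)) = 0.668817
x=0.410000, u=0.668817:
  k1 = f(0.410000, 0.668817) = -0.145334
  k2 = f(0.820000, 0.609230) = -0.264772
  u ← 0.668817 + (0.41/2)·(-0.145334 + (-0.264772)) = 0.584746
x=0.820000, u=0.584746:
  k1 = f(0.820000, 0.584746) = -0.254131
  k2 = f(1.230000, 0.480552) = -0.313272
  u ← 0.584746 + (0.41/2)·(-0.254131 + (-0.313272)) = 0.468428
u(1.23) ≈ 0.4684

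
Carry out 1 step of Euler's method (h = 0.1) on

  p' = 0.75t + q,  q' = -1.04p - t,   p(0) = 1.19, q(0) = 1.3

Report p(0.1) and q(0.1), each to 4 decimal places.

Euler on (p,q): p_{n+1} = p_n + h·p', q_{n+1} = q_n + h·q'.
0.000000: (1.190000, 1.300000); f=(1.300000, -1.237600) → (1.320000, 1.176240)
(p(0.1), q(0.1)) ≈ (1.3200, 1.1762)

1.3200, 1.1762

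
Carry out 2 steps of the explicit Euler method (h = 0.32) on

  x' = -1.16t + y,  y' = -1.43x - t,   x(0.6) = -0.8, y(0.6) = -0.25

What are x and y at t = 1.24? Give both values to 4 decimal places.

Euler on (x,y): x_{n+1} = x_n + h·x', y_{n+1} = y_n + h·y'.
0.600000: (-0.800000, -0.250000); f=(-0.946000, 0.544000) → (-1.102720, -0.075920)
0.920000: (-1.102720, -0.075920); f=(-1.143120, 0.656890) → (-1.468518, 0.134285)
(x(1.24), y(1.24)) ≈ (-1.4685, 0.1343)

-1.4685, 0.1343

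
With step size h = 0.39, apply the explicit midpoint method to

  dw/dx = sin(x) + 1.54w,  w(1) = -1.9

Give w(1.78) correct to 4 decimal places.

-4.6997

Midpoint: k1 = f(x_n, w_n); k2 = f(x_n + h/2, w_n + (h/2)·k1); w_{n+1} = w_n + h·k2.
x=1.000000, w=-1.900000:
  k1 = f(1.000000, -1.900000) = -2.084529
  k2 = f(1.195000, -2.306483) = -2.621768
  w ← -1.900000 + 0.39·(-2.621768) = -2.922490
x=1.390000, w=-2.922490:
  k1 = f(1.390000, -2.922490) = -3.516933
  k2 = f(1.585000, -3.608292) = -4.556870
  w ← -2.922490 + 0.39·(-4.556870) = -4.699669
w(1.78) ≈ -4.6997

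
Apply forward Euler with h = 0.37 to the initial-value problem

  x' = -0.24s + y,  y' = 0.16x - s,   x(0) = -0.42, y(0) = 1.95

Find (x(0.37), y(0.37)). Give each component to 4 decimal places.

Euler on (x,y): x_{n+1} = x_n + h·x', y_{n+1} = y_n + h·y'.
0.000000: (-0.420000, 1.950000); f=(1.950000, -0.067200) → (0.301500, 1.925136)
(x(0.37), y(0.37)) ≈ (0.3015, 1.9251)

0.3015, 1.9251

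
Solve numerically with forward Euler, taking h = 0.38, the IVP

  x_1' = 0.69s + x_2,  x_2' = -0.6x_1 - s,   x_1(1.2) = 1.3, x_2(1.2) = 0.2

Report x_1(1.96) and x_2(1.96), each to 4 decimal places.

1.8950, -1.5383

Euler on (x_1,x_2): x_1_{n+1} = x_1_n + h·x_1', x_2_{n+1} = x_2_n + h·x_2'.
1.200000: (1.300000, 0.200000); f=(1.028000, -1.980000) → (1.690640, -0.552400)
1.580000: (1.690640, -0.552400); f=(0.537800, -2.594384) → (1.895004, -1.538266)
(x_1(1.96), x_2(1.96)) ≈ (1.8950, -1.5383)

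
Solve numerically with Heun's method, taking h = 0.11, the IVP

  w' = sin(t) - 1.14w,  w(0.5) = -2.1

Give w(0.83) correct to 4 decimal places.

Heun: k1 = f(t_n, w_n); k2 = f(t_n + h, w_n + h·k1); w_{n+1} = w_n + (h/2)·(k1 + k2).
t=0.500000, w=-2.100000:
  k1 = f(0.500000, -2.100000) = 2.873426
  k2 = f(0.610000, -1.783923) = 2.606540
  w ← -2.100000 + (0.11/2)·(2.873426 + 2.606540) = -1.798602
t=0.610000, w=-1.798602:
  k1 = f(0.610000, -1.798602) = 2.623274
  k2 = f(0.720000, -1.510042) = 2.380832
  w ← -1.798602 + (0.11/2)·(2.623274 + 2.380832) = -1.523376
t=0.720000, w=-1.523376:
  k1 = f(0.720000, -1.523376) = 2.396033
  k2 = f(0.830000, -1.259812) = 2.174118
  w ← -1.523376 + (0.11/2)·(2.396033 + 2.174118) = -1.272018
w(0.83) ≈ -1.2720

-1.2720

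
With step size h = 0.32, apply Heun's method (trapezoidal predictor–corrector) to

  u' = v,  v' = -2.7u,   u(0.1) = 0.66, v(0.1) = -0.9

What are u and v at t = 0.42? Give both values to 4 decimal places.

Heun on (u,v): k1 = f(t_n, state_n); k2 = f(t_n + h, state_n + h·k1); state_{n+1} = state_n + (h/2)·(k1 + k2).
0.100000: (0.660000, -0.900000)
  k1 = (-0.900000, -1.782000)
  predictor → (0.372000, -1.470240)
  k2 = (-1.470240, -1.004400)
  → (0.280762, -1.345824)
(u(0.42), v(0.42)) ≈ (0.2808, -1.3458)

0.2808, -1.3458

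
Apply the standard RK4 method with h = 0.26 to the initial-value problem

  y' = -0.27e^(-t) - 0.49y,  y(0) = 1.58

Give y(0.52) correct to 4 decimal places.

1.1290

RK4: k1 = f(t_n, y_n); k2 = f(t_n + h/2, y_n + (h/2)·k1); k3 = f(t_n + h/2, y_n + (h/2)·k2); k4 = f(t_n + h, y_n + h·k3); y_{n+1} = y_n + (h/6)·(k1 + 2k2 + 2k3 + k4).
t=0.000000, y=1.580000:
  k1 = f(0.000000, 1.580000) = -1.044200
  k2 = f(0.130000, 1.444254) = -0.944770
  k3 = f(0.130000, 1.457180) = -0.951104
  k4 = f(0.260000, 1.332713) = -0.861213
  y ← 1.580000 + (0.26/6)·(k1 + 2k2 + 2k3 + k4) = 1.333123
t=0.260000, y=1.333123:
  k1 = f(0.260000, 1.333123) = -0.861414
  k2 = f(0.390000, 1.221139) = -0.781164
  k3 = f(0.390000, 1.231572) = -0.786276
  k4 = f(0.520000, 1.128691) = -0.713579
  y ← 1.333123 + (0.26/6)·(k1 + 2k2 + 2k3 + k4) = 1.129029
y(0.52) ≈ 1.1290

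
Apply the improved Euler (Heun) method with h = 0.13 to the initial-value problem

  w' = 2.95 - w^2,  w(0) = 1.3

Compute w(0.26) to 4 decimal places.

Heun: k1 = f(x_n, w_n); k2 = f(x_n + h, w_n + h·k1); w_{n+1} = w_n + (h/2)·(k1 + k2).
x=0.000000, w=1.300000:
  k1 = f(0.000000, 1.300000) = 1.260000
  k2 = f(0.130000, 1.463800) = 0.807290
  w ← 1.300000 + (0.13/2)·(1.260000 + 0.807290) = 1.434374
x=0.130000, w=1.434374:
  k1 = f(0.130000, 1.434374) = 0.892572
  k2 = f(0.260000, 1.550408) = 0.546235
  w ← 1.434374 + (0.13/2)·(0.892572 + 0.546235) = 1.527896
w(0.26) ≈ 1.5279

1.5279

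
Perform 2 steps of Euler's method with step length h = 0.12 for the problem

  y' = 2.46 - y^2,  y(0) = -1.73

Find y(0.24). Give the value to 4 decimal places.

-1.8849

Euler: y_{n+1} = y_n + h·f(t_n, y_n).
t=0.000000, y=-1.730000: f=-0.532900 → y ← -1.730000 + 0.12·(-0.532900) = -1.793948
t=0.120000, y=-1.793948: f=-0.758249 → y ← -1.793948 + 0.12·(-0.758249) = -1.884938
y(0.24) ≈ -1.8849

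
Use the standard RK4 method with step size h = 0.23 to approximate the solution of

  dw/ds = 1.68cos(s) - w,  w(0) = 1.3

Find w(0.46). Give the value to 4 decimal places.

1.4160

RK4: k1 = f(s_n, w_n); k2 = f(s_n + h/2, w_n + (h/2)·k1); k3 = f(s_n + h/2, w_n + (h/2)·k2); k4 = f(s_n + h, w_n + h·k3); w_{n+1} = w_n + (h/6)·(k1 + 2k2 + 2k3 + k4).
s=0.000000, w=1.300000:
  k1 = f(0.000000, 1.300000) = 0.380000
  k2 = f(0.115000, 1.343700) = 0.325203
  k3 = f(0.115000, 1.337398) = 0.331505
  k4 = f(0.230000, 1.376246) = 0.259513
  w ← 1.300000 + (0.23/6)·(k1 + 2k2 + 2k3 + k4) = 1.374862
s=0.230000, w=1.374862:
  k1 = f(0.230000, 1.374862) = 0.260897
  k2 = f(0.345000, 1.404865) = 0.176141
  k3 = f(0.345000, 1.395119) = 0.185888
  k4 = f(0.460000, 1.417617) = 0.087752
  w ← 1.374862 + (0.23/6)·(k1 + 2k2 + 2k3 + k4) = 1.415983
w(0.46) ≈ 1.4160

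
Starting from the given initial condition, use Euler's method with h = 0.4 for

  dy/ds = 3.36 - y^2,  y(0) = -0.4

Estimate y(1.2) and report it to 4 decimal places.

Euler: y_{n+1} = y_n + h·f(s_n, y_n).
s=0.000000, y=-0.400000: f=3.200000 → y ← -0.400000 + 0.4·3.200000 = 0.880000
s=0.400000, y=0.880000: f=2.585600 → y ← 0.880000 + 0.4·2.585600 = 1.914240
s=0.800000, y=1.914240: f=-0.304315 → y ← 1.914240 + 0.4·(-0.304315) = 1.792514
y(1.2) ≈ 1.7925

1.7925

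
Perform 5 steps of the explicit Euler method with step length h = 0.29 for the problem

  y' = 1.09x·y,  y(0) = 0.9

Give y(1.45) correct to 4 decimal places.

2.0259

Euler: y_{n+1} = y_n + h·f(x_n, y_n).
x=0.000000, y=0.900000: f=0.000000 → y ← 0.900000 + 0.29·0.000000 = 0.900000
x=0.290000, y=0.900000: f=0.284490 → y ← 0.900000 + 0.29·0.284490 = 0.982502
x=0.580000, y=0.982502: f=0.621138 → y ← 0.982502 + 0.29·0.621138 = 1.162632
x=0.870000, y=1.162632: f=1.102524 → y ← 1.162632 + 0.29·1.102524 = 1.482364
x=1.160000, y=1.482364: f=1.874301 → y ← 1.482364 + 0.29·1.874301 = 2.025911
y(1.45) ≈ 2.0259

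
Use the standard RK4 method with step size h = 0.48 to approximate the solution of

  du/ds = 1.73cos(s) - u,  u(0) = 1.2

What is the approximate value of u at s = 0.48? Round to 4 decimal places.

RK4: k1 = f(s_n, u_n); k2 = f(s_n + h/2, u_n + (h/2)·k1); k3 = f(s_n + h/2, u_n + (h/2)·k2); k4 = f(s_n + h, u_n + h·k3); u_{n+1} = u_n + (h/6)·(k1 + 2k2 + 2k3 + k4).
s=0.000000, u=1.200000:
  k1 = f(0.000000, 1.200000) = 0.530000
  k2 = f(0.240000, 1.327200) = 0.353215
  k3 = f(0.240000, 1.284772) = 0.395643
  k4 = f(0.480000, 1.389909) = 0.144592
  u ← 1.200000 + (0.48/6)·(k1 + 2k2 + 2k3 + k4) = 1.373785
u(0.48) ≈ 1.3738

1.3738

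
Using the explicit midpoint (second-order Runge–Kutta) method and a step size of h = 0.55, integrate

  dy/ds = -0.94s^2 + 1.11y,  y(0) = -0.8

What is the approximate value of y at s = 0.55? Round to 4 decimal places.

Midpoint: k1 = f(s_n, y_n); k2 = f(s_n + h/2, y_n + (h/2)·k1); y_{n+1} = y_n + h·k2.
s=0.000000, y=-0.800000:
  k1 = f(0.000000, -0.800000) = -0.888000
  k2 = f(0.275000, -1.044200) = -1.230150
  y ← -0.800000 + 0.55·(-1.230150) = -1.476582
y(0.55) ≈ -1.4766

-1.4766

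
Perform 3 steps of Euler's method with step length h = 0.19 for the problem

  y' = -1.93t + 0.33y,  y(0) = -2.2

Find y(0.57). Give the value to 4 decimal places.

-2.8537

Euler: y_{n+1} = y_n + h·f(t_n, y_n).
t=0.000000, y=-2.200000: f=-0.726000 → y ← -2.200000 + 0.19·(-0.726000) = -2.337940
t=0.190000, y=-2.337940: f=-1.138220 → y ← -2.337940 + 0.19·(-1.138220) = -2.554202
t=0.380000, y=-2.554202: f=-1.576287 → y ← -2.554202 + 0.19·(-1.576287) = -2.853696
y(0.57) ≈ -2.8537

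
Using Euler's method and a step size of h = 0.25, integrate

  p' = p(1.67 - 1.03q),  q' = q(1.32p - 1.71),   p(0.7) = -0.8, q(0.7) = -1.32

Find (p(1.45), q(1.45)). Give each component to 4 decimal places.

Euler on (p,q): p_{n+1} = p_n + h·p', q_{n+1} = q_n + h·q'.
0.700000: (-0.800000, -1.320000); f=(-2.423680, 3.651120) → (-1.405920, -0.407220)
0.950000: (-1.405920, -0.407220); f=(-2.937581, 1.452071) → (-2.140315, -0.044202)
1.200000: (-2.140315, -0.044202); f=(-3.671771, 0.200467) → (-3.058258, 0.005914)
(p(1.45), q(1.45)) ≈ (-3.0583, 0.0059)

-3.0583, 0.0059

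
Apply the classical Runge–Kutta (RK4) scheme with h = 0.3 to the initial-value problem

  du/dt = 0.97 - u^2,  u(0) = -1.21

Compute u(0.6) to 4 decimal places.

RK4: k1 = f(t_n, u_n); k2 = f(t_n + h/2, u_n + (h/2)·k1); k3 = f(t_n + h/2, u_n + (h/2)·k2); k4 = f(t_n + h, u_n + h·k3); u_{n+1} = u_n + (h/6)·(k1 + 2k2 + 2k3 + k4).
t=0.000000, u=-1.210000:
  k1 = f(0.000000, -1.210000) = -0.494100
  k2 = f(0.150000, -1.284115) = -0.678951
  k3 = f(0.150000, -1.311843) = -0.750931
  k4 = f(0.300000, -1.435279) = -1.090027
  u ← -1.210000 + (0.3/6)·(k1 + 2k2 + 2k3 + k4) = -1.432195
t=0.300000, u=-1.432195:
  k1 = f(0.300000, -1.432195) = -1.081181
  k2 = f(0.450000, -1.594372) = -1.572021
  k3 = f(0.450000, -1.667998) = -1.812217
  k4 = f(0.600000, -1.975860) = -2.934021
  u ← -1.432195 + (0.3/6)·(k1 + 2k2 + 2k3 + k4) = -1.971379
u(0.6) ≈ -1.9714

-1.9714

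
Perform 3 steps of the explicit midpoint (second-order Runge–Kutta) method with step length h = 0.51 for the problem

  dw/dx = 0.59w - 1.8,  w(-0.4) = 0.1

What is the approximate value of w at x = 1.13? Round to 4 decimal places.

-4.1477

Midpoint: k1 = f(x_n, w_n); k2 = f(x_n + h/2, w_n + (h/2)·k1); w_{n+1} = w_n + h·k2.
x=-0.400000, w=0.100000:
  k1 = f(-0.400000, 0.100000) = -1.741000
  k2 = f(-0.145000, -0.343955) = -2.002933
  w ← 0.100000 + 0.51·(-2.002933) = -0.921496
x=0.110000, w=-0.921496:
  k1 = f(0.110000, -0.921496) = -2.343683
  k2 = f(0.365000, -1.519135) = -2.696290
  w ← -0.921496 + 0.51·(-2.696290) = -2.296604
x=0.620000, w=-2.296604:
  k1 = f(0.620000, -2.296604) = -3.154996
  k2 = f(0.875000, -3.101128) = -3.629665
  w ← -2.296604 + 0.51·(-3.629665) = -4.147733
w(1.13) ≈ -4.1477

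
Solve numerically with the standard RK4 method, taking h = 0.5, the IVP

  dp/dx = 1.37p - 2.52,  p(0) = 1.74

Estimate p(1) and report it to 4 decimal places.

RK4: k1 = f(x_n, p_n); k2 = f(x_n + h/2, p_n + (h/2)·k1); k3 = f(x_n + h/2, p_n + (h/2)·k2); k4 = f(x_n + h, p_n + h·k3); p_{n+1} = p_n + (h/6)·(k1 + 2k2 + 2k3 + k4).
x=0.000000, p=1.740000:
  k1 = f(0.000000, 1.740000) = -0.136200
  k2 = f(0.250000, 1.705950) = -0.182848
  k3 = f(0.250000, 1.694288) = -0.198826
  k4 = f(0.500000, 1.640587) = -0.272396
  p ← 1.740000 + (0.5/6)·(k1 + 2k2 + 2k3 + k4) = 1.642338
x=0.500000, p=1.642338:
  k1 = f(0.500000, 1.642338) = -0.269997
  k2 = f(0.750000, 1.574839) = -0.362471
  k3 = f(0.750000, 1.551720) = -0.394143
  k4 = f(1.000000, 1.445266) = -0.539985
  p ← 1.642338 + (0.5/6)·(k1 + 2k2 + 2k3 + k4) = 1.448737
p(1) ≈ 1.4487

1.4487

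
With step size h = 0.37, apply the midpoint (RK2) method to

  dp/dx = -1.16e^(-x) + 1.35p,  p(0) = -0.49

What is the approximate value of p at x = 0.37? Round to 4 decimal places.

Midpoint: k1 = f(x_n, p_n); k2 = f(x_n + h/2, p_n + (h/2)·k1); p_{n+1} = p_n + h·k2.
x=0.000000, p=-0.490000:
  k1 = f(0.000000, -0.490000) = -1.821500
  k2 = f(0.185000, -0.826977) = -2.080501
  p ← -0.490000 + 0.37·(-2.080501) = -1.259785
p(0.37) ≈ -1.2598

-1.2598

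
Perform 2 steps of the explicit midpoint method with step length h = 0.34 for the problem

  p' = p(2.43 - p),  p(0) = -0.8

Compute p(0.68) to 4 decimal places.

Midpoint: k1 = f(t_n, p_n); k2 = f(t_n + h/2, p_n + (h/2)·k1); p_{n+1} = p_n + h·k2.
t=0.000000, p=-0.800000:
  k1 = f(0.000000, -0.800000) = -2.584000
  k2 = f(0.170000, -1.239280) = -4.547265
  p ← -0.800000 + 0.34·(-4.547265) = -2.346070
t=0.340000, p=-2.346070:
  k1 = f(0.340000, -2.346070) = -11.204996
  k2 = f(0.510000, -4.250920) = -28.400051
  p ← -2.346070 + 0.34·(-28.400051) = -12.002088
p(0.68) ≈ -12.0021

-12.0021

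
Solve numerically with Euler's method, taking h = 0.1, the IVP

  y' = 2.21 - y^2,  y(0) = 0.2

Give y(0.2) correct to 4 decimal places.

Euler: y_{n+1} = y_n + h·f(x_n, y_n).
x=0.000000, y=0.200000: f=2.170000 → y ← 0.200000 + 0.1·2.170000 = 0.417000
x=0.100000, y=0.417000: f=2.036111 → y ← 0.417000 + 0.1·2.036111 = 0.620611
y(0.2) ≈ 0.6206

0.6206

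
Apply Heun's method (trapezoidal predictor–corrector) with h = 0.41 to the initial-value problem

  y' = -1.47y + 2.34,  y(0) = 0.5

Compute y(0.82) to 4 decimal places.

1.2259

Heun: k1 = f(s_n, y_n); k2 = f(s_n + h, y_n + h·k1); y_{n+1} = y_n + (h/2)·(k1 + k2).
s=0.000000, y=0.500000:
  k1 = f(0.000000, 0.500000) = 1.605000
  k2 = f(0.410000, 1.158050) = 0.637667
  y ← 0.500000 + (0.41/2)·(1.605000 + 0.637667) = 0.959747
s=0.410000, y=0.959747:
  k1 = f(0.410000, 0.959747) = 0.929172
  k2 = f(0.820000, 1.340707) = 0.369160
  y ← 0.959747 + (0.41/2)·(0.929172 + 0.369160) = 1.225905
y(0.82) ≈ 1.2259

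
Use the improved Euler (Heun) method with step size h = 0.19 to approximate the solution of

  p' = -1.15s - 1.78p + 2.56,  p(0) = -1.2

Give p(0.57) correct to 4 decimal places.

Heun: k1 = f(s_n, p_n); k2 = f(s_n + h, p_n + h·k1); p_{n+1} = p_n + (h/2)·(k1 + k2).
s=0.000000, p=-1.200000:
  k1 = f(0.000000, -1.200000) = 4.696000
  k2 = f(0.190000, -0.307760) = 2.889313
  p ← -1.200000 + (0.19/2)·(4.696000 + 2.889313) = -0.479395
s=0.190000, p=-0.479395:
  k1 = f(0.190000, -0.479395) = 3.194824
  k2 = f(0.380000, 0.127621) = 1.895834
  p ← -0.479395 + (0.19/2)·(3.194824 + 1.895834) = 0.004217
s=0.380000, p=0.004217:
  k1 = f(0.380000, 0.004217) = 2.115493
  k2 = f(0.570000, 0.406161) = 1.181534
  p ← 0.004217 + (0.19/2)·(2.115493 + 1.181534) = 0.317435
p(0.57) ≈ 0.3174

0.3174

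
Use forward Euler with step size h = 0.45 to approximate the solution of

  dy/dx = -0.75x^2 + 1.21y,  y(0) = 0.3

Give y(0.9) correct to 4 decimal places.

Euler: y_{n+1} = y_n + h·f(x_n, y_n).
x=0.000000, y=0.300000: f=0.363000 → y ← 0.300000 + 0.45·0.363000 = 0.463350
x=0.450000, y=0.463350: f=0.408778 → y ← 0.463350 + 0.45·0.408778 = 0.647300
y(0.9) ≈ 0.6473

0.6473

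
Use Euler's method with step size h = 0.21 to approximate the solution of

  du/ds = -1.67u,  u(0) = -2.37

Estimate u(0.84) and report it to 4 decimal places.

Euler: u_{n+1} = u_n + h·f(s_n, u_n).
s=0.000000, u=-2.370000: f=3.957900 → u ← -2.370000 + 0.21·3.957900 = -1.538841
s=0.210000, u=-1.538841: f=2.569864 → u ← -1.538841 + 0.21·2.569864 = -0.999169
s=0.420000, u=-0.999169: f=1.668613 → u ← -0.999169 + 0.21·1.668613 = -0.648761
s=0.630000, u=-0.648761: f=1.083430 → u ← -0.648761 + 0.21·1.083430 = -0.421240
u(0.84) ≈ -0.4212

-0.4212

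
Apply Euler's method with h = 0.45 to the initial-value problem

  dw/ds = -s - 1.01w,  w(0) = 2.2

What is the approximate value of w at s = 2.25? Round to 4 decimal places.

-1.1885

Euler: w_{n+1} = w_n + h·f(s_n, w_n).
s=0.000000, w=2.200000: f=-2.222000 → w ← 2.200000 + 0.45·(-2.222000) = 1.200100
s=0.450000, w=1.200100: f=-1.662101 → w ← 1.200100 + 0.45·(-1.662101) = 0.452155
s=0.900000, w=0.452155: f=-1.356676 → w ← 0.452155 + 0.45·(-1.356676) = -0.158350
s=1.350000, w=-0.158350: f=-1.190067 → w ← -0.158350 + 0.45·(-1.190067) = -0.693880
s=1.800000, w=-0.693880: f=-1.099181 → w ← -0.693880 + 0.45·(-1.099181) = -1.188511
w(2.25) ≈ -1.1885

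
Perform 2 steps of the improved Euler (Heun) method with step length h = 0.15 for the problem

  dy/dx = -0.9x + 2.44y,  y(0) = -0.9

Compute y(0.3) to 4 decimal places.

-1.8967

Heun: k1 = f(x_n, y_n); k2 = f(x_n + h, y_n + h·k1); y_{n+1} = y_n + (h/2)·(k1 + k2).
x=0.000000, y=-0.900000:
  k1 = f(0.000000, -0.900000) = -2.196000
  k2 = f(0.150000, -1.229400) = -3.134736
  y ← -0.900000 + (0.15/2)·(-2.196000 + (-3.134736)) = -1.299805
x=0.150000, y=-1.299805:
  k1 = f(0.150000, -1.299805) = -3.306525
  k2 = f(0.300000, -1.795784) = -4.651713
  y ← -1.299805 + (0.15/2)·(-3.306525 + (-4.651713)) = -1.896673
y(0.3) ≈ -1.8967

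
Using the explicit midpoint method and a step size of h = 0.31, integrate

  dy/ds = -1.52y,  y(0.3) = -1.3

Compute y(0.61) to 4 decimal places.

-0.8318

Midpoint: k1 = f(s_n, y_n); k2 = f(s_n + h/2, y_n + (h/2)·k1); y_{n+1} = y_n + h·k2.
s=0.300000, y=-1.300000:
  k1 = f(0.300000, -1.300000) = 1.976000
  k2 = f(0.455000, -0.993720) = 1.510454
  y ← -1.300000 + 0.31·1.510454 = -0.831759
y(0.61) ≈ -0.8318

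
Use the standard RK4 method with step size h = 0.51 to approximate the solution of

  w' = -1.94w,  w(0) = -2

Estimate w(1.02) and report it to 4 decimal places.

RK4: k1 = f(x_n, w_n); k2 = f(x_n + h/2, w_n + (h/2)·k1); k3 = f(x_n + h/2, w_n + (h/2)·k2); k4 = f(x_n + h, w_n + h·k3); w_{n+1} = w_n + (h/6)·(k1 + 2k2 + 2k3 + k4).
x=0.000000, w=-2.000000:
  k1 = f(0.000000, -2.000000) = 3.880000
  k2 = f(0.255000, -1.010600) = 1.960564
  k3 = f(0.255000, -1.500056) = 2.910109
  k4 = f(0.510000, -0.515844) = 1.000738
  w ← -2.000000 + (0.51/6)·(k1 + 2k2 + 2k3 + k4) = -0.757123
x=0.510000, w=-0.757123:
  k1 = f(0.510000, -0.757123) = 1.468818
  k2 = f(0.765000, -0.382574) = 0.742194
  k3 = f(0.765000, -0.567863) = 1.101655
  k4 = f(1.020000, -0.195279) = 0.378841
  w ← -0.757123 + (0.51/6)·(k1 + 2k2 + 2k3 + k4) = -0.286618
w(1.02) ≈ -0.2866

-0.2866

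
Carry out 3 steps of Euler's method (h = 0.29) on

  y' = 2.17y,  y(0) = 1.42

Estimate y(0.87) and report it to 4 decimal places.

Euler: y_{n+1} = y_n + h·f(s_n, y_n).
s=0.000000, y=1.420000: f=3.081400 → y ← 1.420000 + 0.29·3.081400 = 2.313606
s=0.290000, y=2.313606: f=5.020525 → y ← 2.313606 + 0.29·5.020525 = 3.769558
s=0.580000, y=3.769558: f=8.179941 → y ← 3.769558 + 0.29·8.179941 = 6.141741
y(0.87) ≈ 6.1417

6.1417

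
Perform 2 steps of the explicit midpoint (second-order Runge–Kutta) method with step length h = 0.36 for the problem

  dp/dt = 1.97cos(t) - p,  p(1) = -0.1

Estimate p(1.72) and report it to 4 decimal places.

0.0872

Midpoint: k1 = f(t_n, p_n); k2 = f(t_n + h/2, p_n + (h/2)·k1); p_{n+1} = p_n + h·k2.
t=1.000000, p=-0.100000:
  k1 = f(1.000000, -0.100000) = 1.164396
  k2 = f(1.180000, 0.109591) = 0.640831
  p ← -0.100000 + 0.36·0.640831 = 0.130699
t=1.360000, p=0.130699:
  k1 = f(1.360000, 0.130699) = 0.281501
  k2 = f(1.540000, 0.181369) = -0.120710
  p ← 0.130699 + 0.36·(-0.120710) = 0.087243
p(1.72) ≈ 0.0872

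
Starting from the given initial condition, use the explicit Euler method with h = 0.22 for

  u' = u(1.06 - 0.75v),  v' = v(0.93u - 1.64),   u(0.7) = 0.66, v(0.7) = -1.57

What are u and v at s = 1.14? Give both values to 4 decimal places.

Euler on (u,v): u_{n+1} = u_n + h·u', v_{n+1} = v_n + h·v'.
0.700000: (0.660000, -1.570000); f=(1.476750, 1.611134) → (0.984885, -1.215551)
0.920000: (0.984885, -1.215551); f=(1.941861, 0.880128) → (1.412094, -1.021922)
(u(1.14), v(1.14)) ≈ (1.4121, -1.0219)

1.4121, -1.0219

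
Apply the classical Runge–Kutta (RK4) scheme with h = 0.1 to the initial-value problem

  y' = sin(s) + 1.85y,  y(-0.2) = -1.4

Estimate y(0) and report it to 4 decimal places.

RK4: k1 = f(s_n, y_n); k2 = f(s_n + h/2, y_n + (h/2)·k1); k3 = f(s_n + h/2, y_n + (h/2)·k2); k4 = f(s_n + h, y_n + h·k3); y_{n+1} = y_n + (h/6)·(k1 + 2k2 + 2k3 + k4).
s=-0.200000, y=-1.400000:
  k1 = f(-0.200000, -1.400000) = -2.788669
  k2 = f(-0.150000, -1.539433) = -2.997390
  k3 = f(-0.150000, -1.549870) = -3.016697
  k4 = f(-0.100000, -1.701670) = -3.247922
  y ← -1.400000 + (0.1/6)·(k1 + 2k2 + 2k3 + k4) = -1.701079
s=-0.100000, y=-1.701079:
  k1 = f(-0.100000, -1.701079) = -3.246830
  k2 = f(-0.050000, -1.863421) = -3.497308
  k3 = f(-0.050000, -1.875945) = -3.520477
  k4 = f(0.000000, -2.053127) = -3.798285
  y ← -1.701079 + (0.1/6)·(k1 + 2k2 + 2k3 + k4) = -2.052424
y(0) ≈ -2.0524

-2.0524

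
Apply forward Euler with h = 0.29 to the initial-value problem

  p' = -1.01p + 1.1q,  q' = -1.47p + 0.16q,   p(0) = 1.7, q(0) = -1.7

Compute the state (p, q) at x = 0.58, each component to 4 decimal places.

-0.3321, -2.9010

Euler on (p,q): p_{n+1} = p_n + h·p', q_{n+1} = q_n + h·q'.
0.000000: (1.700000, -1.700000); f=(-3.587000, -2.771000) → (0.659770, -2.503590)
0.290000: (0.659770, -2.503590); f=(-3.420317, -1.370436) → (-0.332122, -2.901017)
(p(0.58), q(0.58)) ≈ (-0.3321, -2.9010)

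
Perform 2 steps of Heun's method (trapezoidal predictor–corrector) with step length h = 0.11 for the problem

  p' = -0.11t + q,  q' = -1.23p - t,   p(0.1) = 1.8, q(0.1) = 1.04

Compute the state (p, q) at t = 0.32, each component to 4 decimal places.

1.9648, 0.4802

Heun on (p,q): k1 = f(t_n, state_n); k2 = f(t_n + h, state_n + h·k1); state_{n+1} = state_n + (h/2)·(k1 + k2).
0.100000: (1.800000, 1.040000)
  k1 = (1.029000, -2.314000)
  predictor → (1.913190, 0.785460)
  k2 = (0.762360, -2.563224)
  → (1.898525, 0.771753)
0.210000: (1.898525, 0.771753)
  k1 = (0.748653, -2.545186)
  predictor → (1.980877, 0.491782)
  k2 = (0.456582, -2.756478)
  → (1.964813, 0.480161)
(p(0.32), q(0.32)) ≈ (1.9648, 0.4802)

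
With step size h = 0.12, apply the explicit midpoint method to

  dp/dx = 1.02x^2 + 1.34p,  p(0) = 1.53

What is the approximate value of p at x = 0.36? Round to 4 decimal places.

2.4910

Midpoint: k1 = f(x_n, p_n); k2 = f(x_n + h/2, p_n + (h/2)·k1); p_{n+1} = p_n + h·k2.
x=0.000000, p=1.530000:
  k1 = f(0.000000, 1.530000) = 2.050200
  k2 = f(0.060000, 1.653012) = 2.218708
  p ← 1.530000 + 0.12·2.218708 = 1.796245
x=0.120000, p=1.796245:
  k1 = f(0.120000, 1.796245) = 2.421656
  k2 = f(0.180000, 1.941544) = 2.634717
  p ← 1.796245 + 0.12·2.634717 = 2.112411
x=0.240000, p=2.112411:
  k1 = f(0.240000, 2.112411) = 2.889383
  k2 = f(0.300000, 2.285774) = 3.154737
  p ← 2.112411 + 0.12·3.154737 = 2.490980
p(0.36) ≈ 2.4910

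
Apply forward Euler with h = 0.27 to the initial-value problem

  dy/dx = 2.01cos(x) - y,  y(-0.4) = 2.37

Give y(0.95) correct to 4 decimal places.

Euler: y_{n+1} = y_n + h·f(x_n, y_n).
x=-0.400000, y=2.370000: f=-0.518667 → y ← 2.370000 + 0.27·(-0.518667) = 2.229960
x=-0.130000, y=2.229960: f=-0.236920 → y ← 2.229960 + 0.27·(-0.236920) = 2.165991
x=0.140000, y=2.165991: f=-0.175657 → y ← 2.165991 + 0.27·(-0.175657) = 2.118564
x=0.410000, y=2.118564: f=-0.275151 → y ← 2.118564 + 0.27·(-0.275151) = 2.044273
x=0.680000, y=2.044273: f=-0.481352 → y ← 2.044273 + 0.27·(-0.481352) = 1.914308
y(0.95) ≈ 1.9143

1.9143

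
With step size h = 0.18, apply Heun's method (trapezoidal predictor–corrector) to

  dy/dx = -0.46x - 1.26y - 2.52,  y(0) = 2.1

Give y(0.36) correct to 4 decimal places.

0.5903

Heun: k1 = f(x_n, y_n); k2 = f(x_n + h, y_n + h·k1); y_{n+1} = y_n + (h/2)·(k1 + k2).
x=0.000000, y=2.100000:
  k1 = f(0.000000, 2.100000) = -5.166000
  k2 = f(0.180000, 1.170120) = -4.077151
  y ← 2.100000 + (0.18/2)·(-5.166000 + (-4.077151)) = 1.268116
x=0.180000, y=1.268116:
  k1 = f(0.180000, 1.268116) = -4.200627
  k2 = f(0.360000, 0.512004) = -3.330725
  y ← 1.268116 + (0.18/2)·(-4.200627 + (-3.330725)) = 0.590295
y(0.36) ≈ 0.5903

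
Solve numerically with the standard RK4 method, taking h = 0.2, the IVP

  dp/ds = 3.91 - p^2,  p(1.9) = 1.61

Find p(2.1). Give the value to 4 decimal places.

1.8013

RK4: k1 = f(s_n, p_n); k2 = f(s_n + h/2, p_n + (h/2)·k1); k3 = f(s_n + h/2, p_n + (h/2)·k2); k4 = f(s_n + h, p_n + h·k3); p_{n+1} = p_n + (h/6)·(k1 + 2k2 + 2k3 + k4).
s=1.900000, p=1.610000:
  k1 = f(1.900000, 1.610000) = 1.317900
  k2 = f(2.000000, 1.741790) = 0.876168
  k3 = f(2.000000, 1.697617) = 1.028097
  k4 = f(2.100000, 1.815619) = 0.613526
  p ← 1.610000 + (0.2/6)·(k1 + 2k2 + 2k3 + k4) = 1.801332
p(2.1) ≈ 1.8013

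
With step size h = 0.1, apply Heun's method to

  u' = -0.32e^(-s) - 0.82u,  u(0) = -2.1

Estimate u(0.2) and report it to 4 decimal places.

-1.8360

Heun: k1 = f(s_n, u_n); k2 = f(s_n + h, u_n + h·k1); u_{n+1} = u_n + (h/2)·(k1 + k2).
s=0.000000, u=-2.100000:
  k1 = f(0.000000, -2.100000) = 1.402000
  k2 = f(0.100000, -1.959800) = 1.317488
  u ← -2.100000 + (0.1/2)·(1.402000 + 1.317488) = -1.964026
s=0.100000, u=-1.964026:
  k1 = f(0.100000, -1.964026) = 1.320953
  k2 = f(0.200000, -1.831930) = 1.240189
  u ← -1.964026 + (0.1/2)·(1.320953 + 1.240189) = -1.835968
u(0.2) ≈ -1.8360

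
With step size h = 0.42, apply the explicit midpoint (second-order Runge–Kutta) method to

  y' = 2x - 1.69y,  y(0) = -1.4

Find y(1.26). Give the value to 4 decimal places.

Midpoint: k1 = f(x_n, y_n); k2 = f(x_n + h/2, y_n + (h/2)·k1); y_{n+1} = y_n + h·k2.
x=0.000000, y=-1.400000:
  k1 = f(0.000000, -1.400000) = 2.366000
  k2 = f(0.210000, -0.903140) = 1.946307
  y ← -1.400000 + 0.42·1.946307 = -0.582551
x=0.420000, y=-0.582551:
  k1 = f(0.420000, -0.582551) = 1.824512
  k2 = f(0.630000, -0.199404) = 1.596992
  y ← -0.582551 + 0.42·1.596992 = 0.088186
x=0.840000, y=0.088186:
  k1 = f(0.840000, 0.088186) = 1.530966
  k2 = f(1.050000, 0.409689) = 1.407626
  y ← 0.088186 + 0.42·1.407626 = 0.679389
y(1.26) ≈ 0.6794

0.6794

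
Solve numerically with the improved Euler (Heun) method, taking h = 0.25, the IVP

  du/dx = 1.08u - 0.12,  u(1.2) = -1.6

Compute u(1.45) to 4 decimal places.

-2.1244

Heun: k1 = f(x_n, u_n); k2 = f(x_n + h, u_n + h·k1); u_{n+1} = u_n + (h/2)·(k1 + k2).
x=1.200000, u=-1.600000:
  k1 = f(1.200000, -1.600000) = -1.848000
  k2 = f(1.450000, -2.062000) = -2.346960
  u ← -1.600000 + (0.25/2)·(-1.848000 + (-2.346960)) = -2.124370
u(1.45) ≈ -2.1244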